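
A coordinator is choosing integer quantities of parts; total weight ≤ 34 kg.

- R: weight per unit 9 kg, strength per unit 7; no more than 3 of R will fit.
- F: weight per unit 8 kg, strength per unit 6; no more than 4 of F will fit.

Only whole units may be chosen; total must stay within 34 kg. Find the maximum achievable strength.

This is a bounded integer knapsack.
2×R and 2×F: weight 34 ≤ 34, strength 2·7 + 2·6 = 26.
1×R and 3×F: weight 33 ≤ 34, strength 1·7 + 3·6 = 25.
Best is 26.

26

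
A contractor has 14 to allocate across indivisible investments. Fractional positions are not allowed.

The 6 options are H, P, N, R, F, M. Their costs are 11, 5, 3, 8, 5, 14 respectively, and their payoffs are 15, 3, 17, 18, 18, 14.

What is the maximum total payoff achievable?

Allowing fractional choices, the relaxed optimum would be about 48.5, but investments are indivisible.
P + N + F: cost 5 + 3 + 5 = 13 ≤ 14, payoff 3 + 17 + 18 = 38.
R + F: cost 8 + 5 = 13 ≤ 14, payoff 18 + 18 = 36.
Best is P, N, and F with total payoff 38.

38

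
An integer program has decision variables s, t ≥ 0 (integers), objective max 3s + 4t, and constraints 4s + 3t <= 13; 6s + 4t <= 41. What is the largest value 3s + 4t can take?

(s,t)=(0,4) is feasible, giving 16.
(s,t)=(1,3) is feasible, giving 15.
(s,t)=(0,3) is feasible, giving 12.
Maximum is 16 at (s,t)=(0,4).

16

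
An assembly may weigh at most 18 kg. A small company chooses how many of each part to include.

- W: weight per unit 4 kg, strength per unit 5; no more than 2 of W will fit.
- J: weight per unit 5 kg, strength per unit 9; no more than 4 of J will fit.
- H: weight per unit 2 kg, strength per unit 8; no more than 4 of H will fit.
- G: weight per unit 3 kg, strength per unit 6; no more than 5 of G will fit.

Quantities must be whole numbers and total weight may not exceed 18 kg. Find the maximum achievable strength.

Take 4×H and 3×G: weight 17 ≤ 18, strength 4·8 + 3·6 = 50.
H has the best ratio (8/2) and is taken to its limit of 4; remaining capacity is filled optimally with the others.

50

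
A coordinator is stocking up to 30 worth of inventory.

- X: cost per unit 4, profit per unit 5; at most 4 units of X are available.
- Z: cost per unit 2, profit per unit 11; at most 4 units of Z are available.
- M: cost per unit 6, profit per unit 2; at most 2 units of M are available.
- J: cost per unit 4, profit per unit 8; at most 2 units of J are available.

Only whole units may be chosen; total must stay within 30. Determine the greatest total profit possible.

3×X, 4×Z, and 2×J: cost 28 ≤ 30, profit 3·5 + 4·11 + 2·8 = 75.
2×X, 4×Z, 1×M, and 2×J: cost 30 ≤ 30, profit 2·5 + 4·11 + 1·2 + 2·8 = 72.
Best is 75.

75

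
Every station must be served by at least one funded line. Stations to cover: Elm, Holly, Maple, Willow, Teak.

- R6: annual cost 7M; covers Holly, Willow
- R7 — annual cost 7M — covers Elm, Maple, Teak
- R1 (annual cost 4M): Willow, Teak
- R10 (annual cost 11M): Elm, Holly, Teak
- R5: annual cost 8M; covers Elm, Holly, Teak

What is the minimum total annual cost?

14

Choose R6 and R7: together they cover Elm, Holly, Maple, Willow, Teak — every station.
Total annual cost: 7 + 7 = 14.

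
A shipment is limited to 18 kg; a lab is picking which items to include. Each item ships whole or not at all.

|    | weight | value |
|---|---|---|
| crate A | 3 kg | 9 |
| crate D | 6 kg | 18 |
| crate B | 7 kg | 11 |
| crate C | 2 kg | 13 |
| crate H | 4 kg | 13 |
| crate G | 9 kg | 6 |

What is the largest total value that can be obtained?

This is a 0-1 knapsack instance.
Take crate A, crate D, crate C, and crate H: weight 3 + 6 + 2 + 4 = 15 ≤ 18, value 9 + 18 + 13 + 13 = 53.
No other feasible combination does better.

53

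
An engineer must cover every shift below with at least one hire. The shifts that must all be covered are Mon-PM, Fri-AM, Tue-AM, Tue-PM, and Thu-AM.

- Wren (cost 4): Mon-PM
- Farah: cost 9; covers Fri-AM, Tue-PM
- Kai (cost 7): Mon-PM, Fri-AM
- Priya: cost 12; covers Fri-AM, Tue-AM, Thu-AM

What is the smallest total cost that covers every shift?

25

The greedy cost-per-new-shift heuristic would pick Kai, Priya, and Farah for 28, but a cheaper cover exists.
Choose Wren, Farah, and Priya: together they cover Mon-PM, Fri-AM, Tue-AM, Tue-PM, Thu-AM — every shift.
Total cost: 4 + 9 + 12 = 25.
No cover costs less than 25.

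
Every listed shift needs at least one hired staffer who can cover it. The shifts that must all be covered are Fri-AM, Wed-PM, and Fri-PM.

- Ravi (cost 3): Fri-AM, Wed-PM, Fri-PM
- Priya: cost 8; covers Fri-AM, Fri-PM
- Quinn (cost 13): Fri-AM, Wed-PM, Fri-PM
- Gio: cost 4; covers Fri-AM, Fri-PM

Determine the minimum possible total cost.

Ravi alone covers Fri-AM, Wed-PM, Fri-PM — every shift.
Total cost: 3.
No cover costs less than 3.

3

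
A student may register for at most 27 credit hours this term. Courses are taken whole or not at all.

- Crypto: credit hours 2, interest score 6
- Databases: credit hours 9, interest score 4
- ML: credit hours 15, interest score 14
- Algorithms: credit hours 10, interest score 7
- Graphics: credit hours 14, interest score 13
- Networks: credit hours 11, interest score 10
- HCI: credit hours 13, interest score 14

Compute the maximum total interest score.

Crypto + Graphics + Networks: credit hours 2 + 14 + 11 = 27 ≤ 27, interest score 6 + 13 + 10 = 29.
Crypto + Algorithms + HCI: credit hours 2 + 10 + 13 = 25 ≤ 27, interest score 6 + 7 + 14 = 27.
Crypto + Networks + HCI: credit hours 2 + 11 + 13 = 26 ≤ 27, interest score 6 + 10 + 14 = 30.
Best is Crypto, Networks, and HCI with total interest score 30.

30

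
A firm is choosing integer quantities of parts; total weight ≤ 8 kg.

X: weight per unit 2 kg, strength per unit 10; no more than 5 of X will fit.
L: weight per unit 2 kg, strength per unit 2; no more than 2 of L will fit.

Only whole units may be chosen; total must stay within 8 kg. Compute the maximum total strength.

40

This is a bounded integer knapsack.
Take 4×X: weight 8 ≤ 8, strength 4·10 = 40.
No other integer combination yields more.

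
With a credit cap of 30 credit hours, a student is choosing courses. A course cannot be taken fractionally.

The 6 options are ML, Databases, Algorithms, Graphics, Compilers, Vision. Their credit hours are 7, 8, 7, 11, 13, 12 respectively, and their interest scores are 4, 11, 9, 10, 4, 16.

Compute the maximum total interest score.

Algorithms + Graphics + Vision: credit hours 7 + 11 + 12 = 30 ≤ 30, interest score 9 + 10 + 16 = 35.
Databases + Algorithms + Vision: credit hours 8 + 7 + 12 = 27 ≤ 30, interest score 11 + 9 + 16 = 36.
Best is Databases, Algorithms, and Vision with total interest score 36.

36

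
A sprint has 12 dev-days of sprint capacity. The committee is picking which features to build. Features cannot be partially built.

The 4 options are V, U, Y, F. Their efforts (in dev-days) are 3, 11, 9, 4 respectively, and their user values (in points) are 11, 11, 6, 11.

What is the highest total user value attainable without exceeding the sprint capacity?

Allowing fractional choices, the relaxed optimum would be about 27.0, but features are indivisible.
V + F: effort 3 + 4 = 7 ≤ 12, user value 11 + 11 = 22.
V + Y: effort 3 + 9 = 12 ≤ 12, user value 11 + 6 = 17.
V: effort 3 ≤ 12, user value 11.
Best is V and F with total user value 22.

22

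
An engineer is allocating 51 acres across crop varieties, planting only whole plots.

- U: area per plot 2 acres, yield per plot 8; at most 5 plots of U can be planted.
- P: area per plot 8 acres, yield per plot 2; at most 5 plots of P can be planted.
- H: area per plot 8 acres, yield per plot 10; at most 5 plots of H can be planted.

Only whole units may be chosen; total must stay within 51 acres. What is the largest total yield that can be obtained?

This is a bounded integer knapsack.
U has the best ratio (8/2); taking only U gives at most 5×8 = 40 (stopped by the supply cap of 5).
Mixing does better — 5×U and 5×H: area 50 ≤ 51, yield 5·8 + 5·10 = 90.

90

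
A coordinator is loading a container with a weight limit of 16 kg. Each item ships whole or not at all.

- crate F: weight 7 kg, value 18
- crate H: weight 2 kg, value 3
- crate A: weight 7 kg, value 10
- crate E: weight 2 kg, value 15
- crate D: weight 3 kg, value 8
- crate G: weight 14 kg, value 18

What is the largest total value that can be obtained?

44

crate F + crate H + crate E + crate D: weight 7 + 2 + 2 + 3 = 14 ≤ 16, value 18 + 3 + 15 + 8 = 44.
crate F + crate A + crate E: weight 7 + 7 + 2 = 16 ≤ 16, value 18 + 10 + 15 = 43.
crate F + crate E + crate D: weight 7 + 2 + 3 = 12 ≤ 16, value 18 + 15 + 8 = 41.
Best is crate F, crate H, crate E, and crate D with total value 44.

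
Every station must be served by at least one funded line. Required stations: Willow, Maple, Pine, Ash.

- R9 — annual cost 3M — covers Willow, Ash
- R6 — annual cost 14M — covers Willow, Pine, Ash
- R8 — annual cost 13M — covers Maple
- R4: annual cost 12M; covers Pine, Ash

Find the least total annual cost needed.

The greedy cost-per-new-station heuristic would pick R9, R4, and R8 for 28, but a cheaper cover exists.
Choose R6 and R8: together they cover Willow, Maple, Pine, Ash — every station.
Total annual cost: 14 + 13 = 27.
No cover costs less than 27.

27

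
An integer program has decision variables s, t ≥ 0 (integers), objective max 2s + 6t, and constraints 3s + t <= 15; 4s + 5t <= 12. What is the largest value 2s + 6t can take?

The continuous relaxation peaks at (0, 2.4) with value 14.40; rounding to a feasible lattice point costs some objective.
(s,t)=(0,2): 3·0+1·2=2≤15, 4·0+5·2=10≤12, objective 12.
(s,t)=(1,1): 3·1+1·1=4≤15, 4·1+5·1=9≤12, objective 8.
(s,t)=(0,1): 3·0+1·1=1≤15, 4·0+5·1=5≤12, objective 6.
The best lattice point is (0,2), giving 12.

12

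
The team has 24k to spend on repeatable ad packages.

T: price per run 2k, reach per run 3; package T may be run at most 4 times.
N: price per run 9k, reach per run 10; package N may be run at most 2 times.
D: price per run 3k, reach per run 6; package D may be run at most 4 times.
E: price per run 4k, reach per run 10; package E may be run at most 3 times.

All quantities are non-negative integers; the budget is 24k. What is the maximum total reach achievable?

This is a bounded integer knapsack.
E has the best ratio (10/4); taking only E gives at most 3×10 = 30 (stopped by the supply cap of 3).
Mixing does better — 4×D and 3×E: price 24 ≤ 24, reach 4·6 + 3·10 = 54.

54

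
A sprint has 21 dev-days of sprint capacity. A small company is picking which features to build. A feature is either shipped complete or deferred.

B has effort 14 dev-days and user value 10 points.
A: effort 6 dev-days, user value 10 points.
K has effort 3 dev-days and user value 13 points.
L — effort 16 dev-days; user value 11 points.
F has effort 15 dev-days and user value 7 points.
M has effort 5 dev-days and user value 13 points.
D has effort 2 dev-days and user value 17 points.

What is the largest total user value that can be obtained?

Treat it as a binary knapsack problem.
Allowing fractional choices, the relaxed optimum would be about 56.6, but features are indivisible.
K + L + D: effort 3 + 16 + 2 = 21 ≤ 21, user value 13 + 11 + 17 = 41.
K + M + D: effort 3 + 5 + 2 = 10 ≤ 21, user value 13 + 13 + 17 = 43.
A + K + M + D: effort 6 + 3 + 5 + 2 = 16 ≤ 21, user value 10 + 13 + 13 + 17 = 53.
Best is A, K, M, and D with total user value 53.

53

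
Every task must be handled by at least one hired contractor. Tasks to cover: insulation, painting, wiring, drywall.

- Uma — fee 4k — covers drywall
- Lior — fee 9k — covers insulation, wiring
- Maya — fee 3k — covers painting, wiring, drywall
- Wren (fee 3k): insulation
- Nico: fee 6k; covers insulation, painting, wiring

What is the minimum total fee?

6

This is a weighted set-cover instance.
Choose Maya and Wren: together they cover insulation, painting, wiring, drywall — every task.
Total fee: 3 + 3 = 6.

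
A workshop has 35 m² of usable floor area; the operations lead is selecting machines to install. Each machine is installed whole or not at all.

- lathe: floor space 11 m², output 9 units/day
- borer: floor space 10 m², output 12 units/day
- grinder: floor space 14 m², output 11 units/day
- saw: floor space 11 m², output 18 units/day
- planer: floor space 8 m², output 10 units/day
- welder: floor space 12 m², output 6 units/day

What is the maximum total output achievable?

41

borer + saw + planer: floor space 10 + 11 + 8 = 29 ≤ 35, output 12 + 18 + 10 = 40.
borer + grinder + saw: floor space 10 + 14 + 11 = 35 ≤ 35, output 12 + 11 + 18 = 41.
Best is borer, grinder, and saw with total output 41.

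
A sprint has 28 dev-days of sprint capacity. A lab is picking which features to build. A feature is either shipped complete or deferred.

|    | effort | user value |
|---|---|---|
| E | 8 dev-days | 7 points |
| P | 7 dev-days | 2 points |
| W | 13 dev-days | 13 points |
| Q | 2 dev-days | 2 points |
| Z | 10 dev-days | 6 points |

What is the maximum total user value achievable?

22

Treat it as a binary knapsack problem.
Allowing fractional choices, the relaxed optimum would be about 25.0, but features are indivisible.
E + P + W: effort 8 + 7 + 13 = 28 ≤ 28, user value 7 + 2 + 13 = 22.
E + W + Q: effort 8 + 13 + 2 = 23 ≤ 28, user value 7 + 13 + 2 = 22.
The maximum user value is 22; one optimal choice is E, W, and Q.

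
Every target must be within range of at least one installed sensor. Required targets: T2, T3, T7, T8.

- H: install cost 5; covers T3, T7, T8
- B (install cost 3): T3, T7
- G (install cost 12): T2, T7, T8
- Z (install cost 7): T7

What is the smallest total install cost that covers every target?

Choose B and G: together they cover T2, T3, T7, T8 — every target.
Total install cost: 3 + 12 = 15.

15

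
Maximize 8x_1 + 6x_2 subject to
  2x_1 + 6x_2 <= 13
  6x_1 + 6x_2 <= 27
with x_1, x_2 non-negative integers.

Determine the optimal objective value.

Relaxing integrality, the LP optimum is 36.00 at (x_1,x_2) = (4.5, 0), which is not an integer point.
(x_1,x_2)=(4,0) is feasible, giving 32.
(x_1,x_2)=(3,1) is feasible, giving 30.
No feasible integer point exceeds 32.

32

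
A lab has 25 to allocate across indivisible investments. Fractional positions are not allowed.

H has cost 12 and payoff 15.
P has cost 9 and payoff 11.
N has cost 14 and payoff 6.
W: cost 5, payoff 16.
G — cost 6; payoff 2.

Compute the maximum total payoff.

33

Allowing fractional choices, the relaxed optimum would be about 40.8, but investments are indivisible.
P + W + G: cost 9 + 5 + 6 = 20 ≤ 25, payoff 11 + 16 + 2 = 29.
H + W: cost 12 + 5 = 17 ≤ 25, payoff 15 + 16 = 31.
H + W + G: cost 12 + 5 + 6 = 23 ≤ 25, payoff 15 + 16 + 2 = 33.
Best is H, W, and G with total payoff 33.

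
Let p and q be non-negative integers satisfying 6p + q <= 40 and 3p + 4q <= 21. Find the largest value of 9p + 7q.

(p,q)=(6,0) is feasible, giving 54.
(p,q)=(5,1) is feasible, giving 52.
(p,q)=(5,0) is feasible, giving 45.
The best lattice point is (6,0), giving 54.

54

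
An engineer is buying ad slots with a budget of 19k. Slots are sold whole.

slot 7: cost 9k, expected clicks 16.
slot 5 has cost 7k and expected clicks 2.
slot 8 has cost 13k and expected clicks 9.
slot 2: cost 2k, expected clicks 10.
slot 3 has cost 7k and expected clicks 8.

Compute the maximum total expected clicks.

This is a 0-1 knapsack instance.
Take slot 7, slot 2, and slot 3: cost 9 + 2 + 7 = 18 ≤ 19, expected clicks 16 + 10 + 8 = 34.
No other feasible combination does better.

34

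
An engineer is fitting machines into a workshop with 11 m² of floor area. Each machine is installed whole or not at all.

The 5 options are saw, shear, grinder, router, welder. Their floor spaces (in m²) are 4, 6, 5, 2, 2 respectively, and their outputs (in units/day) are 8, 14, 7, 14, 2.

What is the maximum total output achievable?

Treat it as a binary knapsack problem.
Allowing fractional choices, the relaxed optimum would be about 34.0, but machines are indivisible.
shear + router + welder: floor space 6 + 2 + 2 = 10 ≤ 11, output 14 + 14 + 2 = 30.
saw + grinder + router: floor space 4 + 5 + 2 = 11 ≤ 11, output 8 + 7 + 14 = 29.
shear + router: floor space 6 + 2 = 8 ≤ 11, output 14 + 14 = 28.
Best is shear, router, and welder with total output 30.

30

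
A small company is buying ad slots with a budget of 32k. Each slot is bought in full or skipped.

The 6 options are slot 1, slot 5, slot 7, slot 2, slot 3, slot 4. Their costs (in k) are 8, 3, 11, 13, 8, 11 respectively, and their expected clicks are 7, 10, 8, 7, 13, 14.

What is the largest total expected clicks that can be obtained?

44

Take slot 1, slot 5, slot 3, and slot 4: cost 8 + 3 + 8 + 11 = 30 ≤ 32, expected clicks 7 + 10 + 13 + 14 = 44.
No other feasible combination does better.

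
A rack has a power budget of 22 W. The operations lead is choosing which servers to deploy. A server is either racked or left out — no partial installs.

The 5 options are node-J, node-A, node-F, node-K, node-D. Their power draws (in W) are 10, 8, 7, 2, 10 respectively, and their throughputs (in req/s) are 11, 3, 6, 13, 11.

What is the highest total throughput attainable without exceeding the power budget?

35

This is a 0-1 knapsack instance.
node-J + node-F + node-K: power draw 10 + 7 + 2 = 19 ≤ 22, throughput 11 + 6 + 13 = 30.
node-J + node-K + node-D: power draw 10 + 2 + 10 = 22 ≤ 22, throughput 11 + 13 + 11 = 35.
Best is node-J, node-K, and node-D with total throughput 35.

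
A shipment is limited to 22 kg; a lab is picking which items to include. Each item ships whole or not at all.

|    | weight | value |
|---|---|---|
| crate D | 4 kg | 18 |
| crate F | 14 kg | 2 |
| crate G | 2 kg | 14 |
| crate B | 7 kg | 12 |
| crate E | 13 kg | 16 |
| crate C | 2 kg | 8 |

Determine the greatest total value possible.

56

Allowing fractional choices, the relaxed optimum would be about 60.6, but items are indivisible.
crate D + crate G + crate B + crate C: weight 4 + 2 + 7 + 2 = 15 ≤ 22, value 18 + 14 + 12 + 8 = 52.
crate D + crate G + crate E + crate C: weight 4 + 2 + 13 + 2 = 21 ≤ 22, value 18 + 14 + 16 + 8 = 56.
Best is crate D, crate G, crate E, and crate C with total value 56.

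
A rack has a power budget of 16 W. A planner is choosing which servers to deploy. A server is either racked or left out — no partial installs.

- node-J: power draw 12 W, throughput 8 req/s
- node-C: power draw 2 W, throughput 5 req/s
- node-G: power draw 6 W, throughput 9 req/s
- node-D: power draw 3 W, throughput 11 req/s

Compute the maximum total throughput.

node-J + node-D: power draw 12 + 3 = 15 ≤ 16, throughput 8 + 11 = 19.
node-G + node-D: power draw 6 + 3 = 9 ≤ 16, throughput 9 + 11 = 20.
node-C + node-G + node-D: power draw 2 + 6 + 3 = 11 ≤ 16, throughput 5 + 9 + 11 = 25.
Best is node-C, node-G, and node-D with total throughput 25.

25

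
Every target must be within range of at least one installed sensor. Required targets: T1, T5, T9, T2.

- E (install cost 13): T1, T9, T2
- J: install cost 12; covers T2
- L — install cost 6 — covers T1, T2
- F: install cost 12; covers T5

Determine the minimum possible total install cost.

The greedy cost-per-new-target heuristic would pick L, F, and E for 31, but a cheaper cover exists.
Choose E and F: together they cover T1, T5, T9, T2 — every target.
Total install cost: 13 + 12 = 25.
No cover costs less than 25.

25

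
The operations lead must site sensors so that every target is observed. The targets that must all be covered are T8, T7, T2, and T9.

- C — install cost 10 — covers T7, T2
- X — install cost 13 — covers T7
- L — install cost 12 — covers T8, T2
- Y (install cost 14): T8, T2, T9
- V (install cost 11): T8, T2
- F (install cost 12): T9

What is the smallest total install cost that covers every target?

24

Choose C and Y: together they cover T8, T7, T2, T9 — every target.
Total install cost: 10 + 14 = 24.
No cover costs less than 24.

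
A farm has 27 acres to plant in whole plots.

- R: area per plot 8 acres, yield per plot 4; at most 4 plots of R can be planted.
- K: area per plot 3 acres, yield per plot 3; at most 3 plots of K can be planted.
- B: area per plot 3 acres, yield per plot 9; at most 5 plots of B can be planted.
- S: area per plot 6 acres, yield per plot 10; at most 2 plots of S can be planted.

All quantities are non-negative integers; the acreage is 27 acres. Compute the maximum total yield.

65

B has the best ratio (9/3); taking only B gives at most 5×9 = 45 (stopped by the supply cap of 5).
Mixing does better — 5×B and 2×S: area 27 ≤ 27, yield 5·9 + 2·10 = 65.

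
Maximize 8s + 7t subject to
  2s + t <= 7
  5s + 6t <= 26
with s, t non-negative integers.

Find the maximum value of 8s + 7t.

(s,t)=(3,1): 2·3+1·1=7≤7, 5·3+6·1=21≤26, objective 31.
(s,t)=(2,2): 2·2+1·2=6≤7, 5·2+6·2=22≤26, objective 30.
(s,t)=(1,3): 2·1+1·3=5≤7, 5·1+6·3=23≤26, objective 29.
No feasible integer point exceeds 31.

31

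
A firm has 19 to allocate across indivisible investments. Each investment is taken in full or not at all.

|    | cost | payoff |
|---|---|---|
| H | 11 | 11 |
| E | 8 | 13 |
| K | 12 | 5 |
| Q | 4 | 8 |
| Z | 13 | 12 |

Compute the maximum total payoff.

Take H and E: cost 11 + 8 = 19 ≤ 19, payoff 11 + 13 = 24.
No other feasible combination does better.

24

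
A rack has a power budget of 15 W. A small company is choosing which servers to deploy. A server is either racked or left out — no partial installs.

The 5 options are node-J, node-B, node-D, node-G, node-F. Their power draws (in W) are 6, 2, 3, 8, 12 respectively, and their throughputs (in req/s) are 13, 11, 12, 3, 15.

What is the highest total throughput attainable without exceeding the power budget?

Allowing fractional choices, the relaxed optimum would be about 41.0, but servers are indivisible.
node-D + node-F: power draw 3 + 12 = 15 ≤ 15, throughput 12 + 15 = 27.
node-J + node-B + node-D: power draw 6 + 2 + 3 = 11 ≤ 15, throughput 13 + 11 + 12 = 36.
Best is node-J, node-B, and node-D with total throughput 36.

36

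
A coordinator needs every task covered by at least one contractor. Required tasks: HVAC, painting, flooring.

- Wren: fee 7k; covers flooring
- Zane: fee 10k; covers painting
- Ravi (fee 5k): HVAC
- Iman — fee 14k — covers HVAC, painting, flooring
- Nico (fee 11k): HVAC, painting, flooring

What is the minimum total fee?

11

This is a weighted set-cover instance.
Nico alone covers HVAC, painting, flooring — every task.
Total fee: 11.
No cover costs less than 11.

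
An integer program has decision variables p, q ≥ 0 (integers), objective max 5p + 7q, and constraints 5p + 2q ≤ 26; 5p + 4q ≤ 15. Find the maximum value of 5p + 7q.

21

The continuous relaxation peaks at (0, 3.75) with value 26.25; rounding to a feasible lattice point costs some objective.
(p,q)=(0,3): 5·0+2·3=6≤26, 5·0+4·3=12≤15, objective 21.
(p,q)=(1,2): 5·1+2·2=9≤26, 5·1+4·2=13≤15, objective 19.
(p,q)=(0,2): 5·0+2·2=4≤26, 5·0+4·2=8≤15, objective 14.
No feasible integer point exceeds 21.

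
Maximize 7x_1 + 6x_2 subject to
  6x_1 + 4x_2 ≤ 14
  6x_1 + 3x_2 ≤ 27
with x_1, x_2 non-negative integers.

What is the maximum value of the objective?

19

Relaxing integrality, the LP optimum is 21.00 at (x_1,x_2) = (0, 3.5), which is not an integer point.
(x_1,x_2)=(1,2): 6·1+4·2=14≤14, 6·1+3·2=12≤27, objective 19.
(x_1,x_2)=(0,3): 6·0+4·3=12≤14, 6·0+3·3=9≤27, objective 18.
(x_1,x_2)=(1,1): 6·1+4·1=10≤14, 6·1+3·1=9≤27, objective 13.
No feasible integer point exceeds 19.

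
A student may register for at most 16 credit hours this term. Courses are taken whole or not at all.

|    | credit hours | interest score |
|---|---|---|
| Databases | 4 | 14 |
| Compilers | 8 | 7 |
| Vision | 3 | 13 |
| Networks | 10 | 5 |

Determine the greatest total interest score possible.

Allowing fractional choices, the relaxed optimum would be about 34.5, but courses are indivisible.
Databases + Vision: credit hours 4 + 3 = 7 ≤ 16, interest score 14 + 13 = 27.
Databases + Compilers + Vision: credit hours 4 + 8 + 3 = 15 ≤ 16, interest score 14 + 7 + 13 = 34.
Databases + Compilers: credit hours 4 + 8 = 12 ≤ 16, interest score 14 + 7 = 21.
Best is Databases, Compilers, and Vision with total interest score 34.

34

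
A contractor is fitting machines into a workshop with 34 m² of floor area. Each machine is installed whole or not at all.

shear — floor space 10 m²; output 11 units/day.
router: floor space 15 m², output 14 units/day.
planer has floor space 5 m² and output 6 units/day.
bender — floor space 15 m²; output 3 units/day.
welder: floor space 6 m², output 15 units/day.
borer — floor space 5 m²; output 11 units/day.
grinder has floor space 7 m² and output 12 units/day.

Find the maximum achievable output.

55

Allowing fractional choices, the relaxed optimum would be about 55.9, but machines are indivisible.
shear + welder + borer + grinder: floor space 10 + 6 + 5 + 7 = 28 ≤ 34, output 11 + 15 + 11 + 12 = 49.
shear + planer + welder + borer + grinder: floor space 10 + 5 + 6 + 5 + 7 = 33 ≤ 34, output 11 + 6 + 15 + 11 + 12 = 55.
router + welder + borer + grinder: floor space 15 + 6 + 5 + 7 = 33 ≤ 34, output 14 + 15 + 11 + 12 = 52.
Best is shear, planer, welder, borer, and grinder with total output 55.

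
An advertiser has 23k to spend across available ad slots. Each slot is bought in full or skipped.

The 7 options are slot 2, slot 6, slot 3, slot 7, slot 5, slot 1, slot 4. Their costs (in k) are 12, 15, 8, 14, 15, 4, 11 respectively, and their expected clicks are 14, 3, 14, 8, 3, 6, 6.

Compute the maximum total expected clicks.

Take slot 2 and slot 3: cost 12 + 8 = 20 ≤ 23, expected clicks 14 + 14 = 28.
No other feasible combination does better.

28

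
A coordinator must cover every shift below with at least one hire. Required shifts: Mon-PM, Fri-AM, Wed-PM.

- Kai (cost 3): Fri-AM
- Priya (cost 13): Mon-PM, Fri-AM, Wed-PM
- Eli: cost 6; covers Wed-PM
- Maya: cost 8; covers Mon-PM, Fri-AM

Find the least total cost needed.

13

Priya alone covers Mon-PM, Fri-AM, Wed-PM — every shift.
Total cost: 13.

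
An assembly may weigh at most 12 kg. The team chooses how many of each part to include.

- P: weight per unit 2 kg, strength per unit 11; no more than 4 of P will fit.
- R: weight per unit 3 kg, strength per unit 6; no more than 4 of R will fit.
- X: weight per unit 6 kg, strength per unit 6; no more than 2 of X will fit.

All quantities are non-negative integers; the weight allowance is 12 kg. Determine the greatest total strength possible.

50

P has the best ratio (11/2); taking only P gives at most 4×11 = 44 (stopped by the supply cap of 4).
Mixing does better — 4×P and 1×R: weight 11 ≤ 12, strength 4·11 + 1·6 = 50.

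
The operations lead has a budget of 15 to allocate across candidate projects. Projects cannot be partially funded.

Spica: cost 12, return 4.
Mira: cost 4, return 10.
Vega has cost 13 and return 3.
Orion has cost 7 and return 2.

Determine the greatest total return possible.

12

Take Mira and Orion: cost 4 + 7 = 11 ≤ 15, return 10 + 2 = 12.
No other feasible combination does better.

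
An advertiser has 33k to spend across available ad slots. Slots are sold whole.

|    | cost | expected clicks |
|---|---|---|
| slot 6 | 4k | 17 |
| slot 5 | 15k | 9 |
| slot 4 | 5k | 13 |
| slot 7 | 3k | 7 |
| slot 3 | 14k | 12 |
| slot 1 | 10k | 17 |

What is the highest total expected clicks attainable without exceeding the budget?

59

Allowing fractional choices, the relaxed optimum would be about 63.4, but ad slots are indivisible.
slot 6 + slot 7 + slot 3 + slot 1: cost 4 + 3 + 14 + 10 = 31 ≤ 33, expected clicks 17 + 7 + 12 + 17 = 53.
slot 6 + slot 4 + slot 7 + slot 1: cost 4 + 5 + 3 + 10 = 22 ≤ 33, expected clicks 17 + 13 + 7 + 17 = 54.
slot 6 + slot 4 + slot 3 + slot 1: cost 4 + 5 + 14 + 10 = 33 ≤ 33, expected clicks 17 + 13 + 12 + 17 = 59.
Best is slot 6, slot 4, slot 3, and slot 1 with total expected clicks 59.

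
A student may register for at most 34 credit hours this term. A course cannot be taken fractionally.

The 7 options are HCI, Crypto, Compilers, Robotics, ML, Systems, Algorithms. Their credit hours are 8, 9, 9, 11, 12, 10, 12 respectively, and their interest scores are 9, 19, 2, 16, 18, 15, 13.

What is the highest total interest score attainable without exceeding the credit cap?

Allowing fractional choices, the relaxed optimum would be about 56.4, but courses are indivisible.
Crypto + ML + Systems: credit hours 9 + 12 + 10 = 31 ≤ 34, interest score 19 + 18 + 15 = 52.
Crypto + Robotics + ML: credit hours 9 + 11 + 12 = 32 ≤ 34, interest score 19 + 16 + 18 = 53.
Crypto + Robotics + Systems: credit hours 9 + 11 + 10 = 30 ≤ 34, interest score 19 + 16 + 15 = 50.
Best is Crypto, Robotics, and ML with total interest score 53.

53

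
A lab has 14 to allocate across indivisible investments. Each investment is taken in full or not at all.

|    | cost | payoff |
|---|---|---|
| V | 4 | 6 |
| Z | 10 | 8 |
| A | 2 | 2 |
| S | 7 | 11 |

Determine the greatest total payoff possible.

V + S: cost 4 + 7 = 11 ≤ 14, payoff 6 + 11 = 17.
V + A + S: cost 4 + 2 + 7 = 13 ≤ 14, payoff 6 + 2 + 11 = 19.
V + Z: cost 4 + 10 = 14 ≤ 14, payoff 6 + 8 = 14.
Best is V, A, and S with total payoff 19.

19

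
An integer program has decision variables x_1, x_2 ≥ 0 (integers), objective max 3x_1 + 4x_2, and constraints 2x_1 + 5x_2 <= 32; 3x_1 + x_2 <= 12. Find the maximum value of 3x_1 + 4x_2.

The continuous relaxation peaks at (2.15, 5.54) with value 28.62; rounding to a feasible lattice point costs some objective.
(x_1,x_2)=(1,6) is feasible, giving 27.
(x_1,x_2)=(2,5) is feasible, giving 26.
(x_1,x_2)=(0,6) is feasible, giving 24.
The best lattice point is (1,6), giving 27.

27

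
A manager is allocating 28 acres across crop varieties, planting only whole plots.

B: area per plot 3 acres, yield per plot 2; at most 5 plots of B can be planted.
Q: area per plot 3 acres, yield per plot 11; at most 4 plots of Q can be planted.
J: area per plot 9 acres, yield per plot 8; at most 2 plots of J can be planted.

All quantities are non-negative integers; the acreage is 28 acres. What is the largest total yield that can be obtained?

56

1×B, 4×Q, and 1×J: area 24 ≤ 28, yield 1·2 + 4·11 + 1·8 = 54.
2×B, 4×Q, and 1×J: area 27 ≤ 28, yield 2·2 + 4·11 + 1·8 = 56.
Best is 56.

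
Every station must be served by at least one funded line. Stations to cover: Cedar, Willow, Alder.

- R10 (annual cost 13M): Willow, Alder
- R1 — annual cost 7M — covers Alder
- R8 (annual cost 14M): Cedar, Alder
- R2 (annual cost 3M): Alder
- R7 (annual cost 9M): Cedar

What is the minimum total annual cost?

The greedy cost-per-new-station heuristic would pick R2, R7, and R10 for 25, but a cheaper cover exists.
Choose R10 and R7: together they cover Cedar, Willow, Alder — every station.
Total annual cost: 13 + 9 = 22.
No cover costs less than 22.

22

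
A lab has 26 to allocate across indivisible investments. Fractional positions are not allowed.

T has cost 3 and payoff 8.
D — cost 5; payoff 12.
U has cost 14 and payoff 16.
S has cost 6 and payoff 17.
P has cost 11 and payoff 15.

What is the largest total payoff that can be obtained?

Allowing fractional choices, the relaxed optimum would be about 53.1, but investments are indivisible.
T + D + S + P: cost 3 + 5 + 6 + 11 = 25 ≤ 26, payoff 8 + 12 + 17 + 15 = 52.
D + U + S: cost 5 + 14 + 6 = 25 ≤ 26, payoff 12 + 16 + 17 = 45.
D + S + P: cost 5 + 6 + 11 = 22 ≤ 26, payoff 12 + 17 + 15 = 44.
Best is T, D, S, and P with total payoff 52.

52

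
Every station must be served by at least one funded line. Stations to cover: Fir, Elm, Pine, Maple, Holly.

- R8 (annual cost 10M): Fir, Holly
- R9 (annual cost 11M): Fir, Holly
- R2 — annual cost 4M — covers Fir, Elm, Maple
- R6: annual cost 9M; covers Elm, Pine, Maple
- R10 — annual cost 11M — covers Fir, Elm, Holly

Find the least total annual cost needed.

19

The greedy cost-per-new-station heuristic would pick R2, R6, and R8 for 23, but a cheaper cover exists.
Choose R8 and R6: together they cover Fir, Elm, Pine, Maple, Holly — every station.
Total annual cost: 10 + 9 = 19.
No cover costs less than 19.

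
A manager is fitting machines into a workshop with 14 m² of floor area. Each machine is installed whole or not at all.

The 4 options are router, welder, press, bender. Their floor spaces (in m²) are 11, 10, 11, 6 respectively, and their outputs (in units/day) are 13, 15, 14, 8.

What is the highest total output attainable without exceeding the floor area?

15

This is a 0-1 knapsack instance.
router: floor space 11 ≤ 14, output 13.
welder: floor space 10 ≤ 14, output 15.
press: floor space 11 ≤ 14, output 14.
Best is welder with total output 15.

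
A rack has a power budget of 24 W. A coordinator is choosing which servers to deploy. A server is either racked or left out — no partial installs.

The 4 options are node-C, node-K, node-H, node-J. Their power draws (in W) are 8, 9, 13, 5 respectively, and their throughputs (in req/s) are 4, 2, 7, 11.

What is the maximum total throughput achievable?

18

This is a 0-1 knapsack instance.
Allowing fractional choices, the relaxed optimum would be about 21.0, but servers are indivisible.
node-C + node-J: power draw 8 + 5 = 13 ≤ 24, throughput 4 + 11 = 15.
node-C + node-K + node-J: power draw 8 + 9 + 5 = 22 ≤ 24, throughput 4 + 2 + 11 = 17.
node-H + node-J: power draw 13 + 5 = 18 ≤ 24, throughput 7 + 11 = 18.
Best is node-H and node-J with total throughput 18.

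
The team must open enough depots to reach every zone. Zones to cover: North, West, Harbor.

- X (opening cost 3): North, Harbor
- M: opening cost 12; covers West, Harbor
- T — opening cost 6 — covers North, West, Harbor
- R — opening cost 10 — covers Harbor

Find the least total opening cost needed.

6

The greedy cost-per-new-zone heuristic would pick X and T for 9, but a cheaper cover exists.
T alone covers North, West, Harbor — every zone.
Total opening cost: 6.
No cover costs less than 6.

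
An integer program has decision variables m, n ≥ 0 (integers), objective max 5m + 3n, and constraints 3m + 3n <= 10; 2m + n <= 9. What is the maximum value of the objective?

15

The continuous relaxation peaks at (3.33, 0) with value 16.67; rounding to a feasible lattice point costs some objective.
(m,n)=(3,0) is feasible, giving 15.
(m,n)=(2,1) is feasible, giving 13.
(m,n)=(2,0) is feasible, giving 10.
The best lattice point is (3,0), giving 15.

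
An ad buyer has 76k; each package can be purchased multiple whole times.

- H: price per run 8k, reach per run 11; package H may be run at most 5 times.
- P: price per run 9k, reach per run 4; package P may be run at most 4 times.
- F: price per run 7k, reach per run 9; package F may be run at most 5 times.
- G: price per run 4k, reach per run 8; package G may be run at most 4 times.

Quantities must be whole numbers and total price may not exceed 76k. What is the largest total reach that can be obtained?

112

4×H, 4×F, and 4×G: price 76 ≤ 76, reach 4·11 + 4·9 + 4·8 = 112.
3×H, 5×F, and 4×G: price 75 ≤ 76, reach 3·11 + 5·9 + 4·8 = 110.
Best is 112.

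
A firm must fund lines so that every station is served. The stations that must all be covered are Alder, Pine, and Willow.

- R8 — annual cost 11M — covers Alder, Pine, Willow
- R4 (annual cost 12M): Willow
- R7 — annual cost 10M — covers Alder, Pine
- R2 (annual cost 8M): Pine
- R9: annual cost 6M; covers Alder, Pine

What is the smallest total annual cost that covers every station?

The greedy cost-per-new-station heuristic would pick R9 and R8 for 17, but a cheaper cover exists.
R8 alone covers Alder, Pine, Willow — every station.
Total annual cost: 11.
No cover costs less than 11.

11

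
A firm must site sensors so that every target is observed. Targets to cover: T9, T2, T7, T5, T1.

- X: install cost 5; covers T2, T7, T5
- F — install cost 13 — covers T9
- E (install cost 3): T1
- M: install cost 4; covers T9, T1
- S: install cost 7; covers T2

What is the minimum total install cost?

Choose X and M: together they cover T9, T2, T7, T5, T1 — every target.
Total install cost: 5 + 4 = 9.
No cover costs less than 9.

9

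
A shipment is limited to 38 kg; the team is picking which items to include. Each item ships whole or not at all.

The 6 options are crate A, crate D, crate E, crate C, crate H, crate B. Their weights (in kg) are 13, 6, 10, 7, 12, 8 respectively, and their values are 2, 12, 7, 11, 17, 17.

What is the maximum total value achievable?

Treat it as a binary knapsack problem.
Allowing fractional choices, the relaxed optimum would be about 60.5, but items are indivisible.
crate D + crate E + crate H + crate B: weight 6 + 10 + 12 + 8 = 36 ≤ 38, value 12 + 7 + 17 + 17 = 53.
crate D + crate C + crate H + crate B: weight 6 + 7 + 12 + 8 = 33 ≤ 38, value 12 + 11 + 17 + 17 = 57.
crate E + crate C + crate H + crate B: weight 10 + 7 + 12 + 8 = 37 ≤ 38, value 7 + 11 + 17 + 17 = 52.
Best is crate D, crate C, crate H, and crate B with total value 57.

57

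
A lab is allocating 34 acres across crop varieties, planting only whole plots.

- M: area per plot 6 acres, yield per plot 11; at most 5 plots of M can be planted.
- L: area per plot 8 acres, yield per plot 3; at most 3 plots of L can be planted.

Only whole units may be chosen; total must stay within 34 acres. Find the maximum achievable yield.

M has the best ratio (11/6); taking only M gives at most 5×11 = 55 (stopped by the area limit).
Optimal: 5×M: area 30 ≤ 34, yield 5·11 = 55.

55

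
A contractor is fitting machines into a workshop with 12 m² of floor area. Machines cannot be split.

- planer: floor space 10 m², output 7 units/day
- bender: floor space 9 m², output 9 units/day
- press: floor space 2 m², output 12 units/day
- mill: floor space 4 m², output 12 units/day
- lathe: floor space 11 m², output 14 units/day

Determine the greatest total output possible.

Treat it as a binary knapsack problem.
bender + press: floor space 9 + 2 = 11 ≤ 12, output 9 + 12 = 21.
press + mill: floor space 2 + 4 = 6 ≤ 12, output 12 + 12 = 24.
planer + press: floor space 10 + 2 = 12 ≤ 12, output 7 + 12 = 19.
Best is press and mill with total output 24.

24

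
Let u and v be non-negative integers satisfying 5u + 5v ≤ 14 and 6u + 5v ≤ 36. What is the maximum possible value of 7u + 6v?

14

Relaxing integrality, the LP optimum is 19.60 at (u,v) = (2.8, 0), which is not an integer point.
(u,v)=(2,0) is feasible, giving 14.
(u,v)=(1,1) is feasible, giving 13.
(u,v)=(1,0) is feasible, giving 7.
No feasible integer point exceeds 14.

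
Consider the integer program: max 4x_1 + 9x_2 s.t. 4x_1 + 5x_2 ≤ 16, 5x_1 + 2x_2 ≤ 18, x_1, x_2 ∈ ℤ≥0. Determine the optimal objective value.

The continuous relaxation peaks at (0, 3.2) with value 28.80; rounding to a feasible lattice point costs some objective.
(x_1,x_2)=(0,3): 4·0+5·3=15≤16, 5·0+2·3=6≤18, objective 27.
(x_1,x_2)=(1,2): 4·1+5·2=14≤16, 5·1+2·2=9≤18, objective 22.
(x_1,x_2)=(0,2): 4·0+5·2=10≤16, 5·0+2·2=4≤18, objective 18.
Maximum is 27 at (x_1,x_2)=(0,3).

27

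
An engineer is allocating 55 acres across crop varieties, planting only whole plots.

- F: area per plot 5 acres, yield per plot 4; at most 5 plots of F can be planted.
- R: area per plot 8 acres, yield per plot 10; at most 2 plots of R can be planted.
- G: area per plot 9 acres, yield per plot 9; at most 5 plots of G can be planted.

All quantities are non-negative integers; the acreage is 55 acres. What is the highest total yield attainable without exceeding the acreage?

R has the best ratio (10/8); taking only R gives at most 2×10 = 20 (stopped by the supply cap of 2).
Mixing does better — 2×R and 4×G: area 52 ≤ 55, yield 2·10 + 4·9 = 56.

56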